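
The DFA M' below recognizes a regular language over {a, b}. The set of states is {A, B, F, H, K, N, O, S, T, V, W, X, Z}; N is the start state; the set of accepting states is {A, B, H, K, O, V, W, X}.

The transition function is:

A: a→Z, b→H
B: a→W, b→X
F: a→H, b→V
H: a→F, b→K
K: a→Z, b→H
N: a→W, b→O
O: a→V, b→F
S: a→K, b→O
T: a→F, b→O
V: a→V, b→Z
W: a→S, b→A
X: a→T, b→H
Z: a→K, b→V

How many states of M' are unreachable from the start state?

3

BFS from N reaches {A, F, H, K, N, O, S, V, W, Z}; the 3 state(s) B, T, X are never visited.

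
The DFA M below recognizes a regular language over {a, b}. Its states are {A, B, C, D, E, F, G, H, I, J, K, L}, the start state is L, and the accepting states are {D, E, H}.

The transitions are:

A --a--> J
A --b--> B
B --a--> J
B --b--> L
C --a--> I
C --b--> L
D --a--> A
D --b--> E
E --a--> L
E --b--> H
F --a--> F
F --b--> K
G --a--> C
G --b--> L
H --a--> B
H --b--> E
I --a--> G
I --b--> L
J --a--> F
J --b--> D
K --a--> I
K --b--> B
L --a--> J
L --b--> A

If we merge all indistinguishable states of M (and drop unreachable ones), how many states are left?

Every state is reachable, so we keep all 12.
Initial partition by acceptance: {D,E,H} | {A,B,C,F,G,I,J,K,L}.
Split {A,B,C,F,G,I,J,K,L} by δ(·,b) → {A,B,C,F,G,I,K,L} and {J}.
On input a, block {A,B,C,F,G,I,K,L} splits into {C,F,G,I,K} and {A,B,L}.
On input b, block {C,F,G,I,K} splits into {C,G,I,K} and {F}.
Stable partition: {D,E,H} | {C,G,I,K} | {J} | {A,B,L} | {F} — 5 equivalence classes.

5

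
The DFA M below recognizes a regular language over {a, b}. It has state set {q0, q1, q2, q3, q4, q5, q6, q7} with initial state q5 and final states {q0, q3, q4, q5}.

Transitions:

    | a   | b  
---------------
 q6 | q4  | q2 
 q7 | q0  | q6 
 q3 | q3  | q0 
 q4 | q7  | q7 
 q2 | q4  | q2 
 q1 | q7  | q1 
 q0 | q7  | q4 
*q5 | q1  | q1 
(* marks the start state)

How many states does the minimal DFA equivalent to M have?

6

First remove the unreachable states {q3}; 7 states remain.
Start with accepting vs non-accepting: {q0,q4,q5} | {q1,q2,q6,q7}.
Refine {q0,q4,q5} on symbol b: members go to different blocks, giving {q4,q5} and {q0}.
Refine {q1,q2,q6,q7} on symbol a: members go to different blocks, giving {q2,q6} and {q1} and {q7}.
Split {q4,q5} by δ(·,a) → {q4} and {q5}.
The partition is now stable with 6 blocks: {q4} | {q2,q6} | {q0} | {q1} | {q7} | {q5}.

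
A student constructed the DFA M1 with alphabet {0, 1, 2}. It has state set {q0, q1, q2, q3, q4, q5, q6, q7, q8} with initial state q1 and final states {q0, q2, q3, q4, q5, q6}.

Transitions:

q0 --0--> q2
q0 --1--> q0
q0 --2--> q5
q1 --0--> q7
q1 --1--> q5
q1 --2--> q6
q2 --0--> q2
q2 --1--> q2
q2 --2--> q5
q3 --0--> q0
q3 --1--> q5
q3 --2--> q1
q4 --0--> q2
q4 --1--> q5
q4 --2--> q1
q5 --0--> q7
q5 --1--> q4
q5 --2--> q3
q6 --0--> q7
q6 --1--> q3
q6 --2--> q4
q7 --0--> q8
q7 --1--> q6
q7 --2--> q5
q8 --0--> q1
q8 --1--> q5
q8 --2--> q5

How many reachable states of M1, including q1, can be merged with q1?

3

Every state is reachable, so we keep all 9.
Start with accepting vs non-accepting: {q0,q2,q3,q4,q5,q6} | {q1,q7,q8}.
Split {q0,q2,q3,q4,q5,q6} by δ(·,0) → {q0,q2,q3,q4} and {q5,q6}.
On input 1, block {q0,q2,q3,q4} splits into {q0,q2} and {q3,q4}.
No further refinement is possible. Final partition (4 blocks): {q0,q2} | {q1,q7,q8} | {q5,q6} | {q3,q4}.
The equivalence class containing q1 is {q1,q7,q8}, of size 3.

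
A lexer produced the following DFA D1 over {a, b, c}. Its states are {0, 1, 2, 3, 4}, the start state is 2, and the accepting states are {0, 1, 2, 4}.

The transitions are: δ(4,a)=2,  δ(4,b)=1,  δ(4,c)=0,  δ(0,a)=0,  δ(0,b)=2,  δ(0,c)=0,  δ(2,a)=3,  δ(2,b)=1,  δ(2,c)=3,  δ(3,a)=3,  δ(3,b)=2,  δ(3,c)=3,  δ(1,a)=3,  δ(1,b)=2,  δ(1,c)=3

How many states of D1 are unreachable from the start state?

2

No path from 2 leads to 0, 4; the other 3 states are all reachable.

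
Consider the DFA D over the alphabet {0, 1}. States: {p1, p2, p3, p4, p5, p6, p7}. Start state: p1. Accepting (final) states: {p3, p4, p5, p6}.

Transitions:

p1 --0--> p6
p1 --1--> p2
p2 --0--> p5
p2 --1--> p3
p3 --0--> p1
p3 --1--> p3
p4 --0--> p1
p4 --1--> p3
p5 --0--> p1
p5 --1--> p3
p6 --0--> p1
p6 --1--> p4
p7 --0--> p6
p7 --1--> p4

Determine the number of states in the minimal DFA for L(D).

3

States {p7} cannot be reached from the start state, so discard them.
Start with accepting vs non-accepting: {p3,p4,p5,p6} | {p1,p2}.
Split {p1,p2} by δ(·,1) → {p1} and {p2}.
The partition is now stable with 3 blocks: {p3,p4,p5,p6} | {p1} | {p2}.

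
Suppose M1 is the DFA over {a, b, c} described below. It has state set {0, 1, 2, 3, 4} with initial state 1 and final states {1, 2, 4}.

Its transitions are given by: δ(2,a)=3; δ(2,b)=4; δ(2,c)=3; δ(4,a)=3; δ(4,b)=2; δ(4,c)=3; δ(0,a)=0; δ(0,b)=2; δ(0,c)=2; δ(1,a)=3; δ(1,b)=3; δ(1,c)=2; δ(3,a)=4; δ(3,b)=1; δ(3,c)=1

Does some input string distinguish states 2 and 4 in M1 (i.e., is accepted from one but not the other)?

First remove the unreachable states {0}; 4 states remain.
Initial partition by acceptance: {1,2,4} | {3}.
On input b, block {1,2,4} splits into {2,4} and {1}.
Stable partition: {2,4} | {3} | {1} — 3 equivalence classes.
2 and 4 lie in the same block of the stable partition, so they are equivalent — no string distinguishes them.

No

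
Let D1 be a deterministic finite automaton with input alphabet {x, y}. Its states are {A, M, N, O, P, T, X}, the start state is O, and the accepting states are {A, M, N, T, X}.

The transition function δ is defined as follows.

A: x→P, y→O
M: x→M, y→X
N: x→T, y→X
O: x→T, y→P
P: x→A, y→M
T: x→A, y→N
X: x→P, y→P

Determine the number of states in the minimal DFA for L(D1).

7

P0 = {A,M,N,T,X} | {O,P}.
Refine {A,M,N,T,X} on symbol x: members go to different blocks, giving {M,N,T} and {A,X}.
Refine {M,N,T} on symbol x: members go to different blocks, giving {M,N} and {T}.
On input x, block {M,N} splits into {M} and {N}.
Split {O,P} by δ(·,x) → {P} and {O}.
Refine {A,X} on symbol y: members go to different blocks, giving {X} and {A}.
Stable partition: {M} | {P} | {X} | {T} | {N} | {O} | {A} — 7 equivalence classes.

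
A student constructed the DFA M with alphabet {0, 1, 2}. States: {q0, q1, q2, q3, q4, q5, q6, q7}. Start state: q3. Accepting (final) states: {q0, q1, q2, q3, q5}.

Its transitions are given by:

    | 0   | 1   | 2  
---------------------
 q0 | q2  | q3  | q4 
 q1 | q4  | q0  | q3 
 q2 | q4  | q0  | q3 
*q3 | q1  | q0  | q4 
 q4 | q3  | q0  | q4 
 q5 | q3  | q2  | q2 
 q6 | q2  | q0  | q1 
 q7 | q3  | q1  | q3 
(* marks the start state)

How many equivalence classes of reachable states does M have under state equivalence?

Reachable states from the start: {q0,q1,q2,q3,q4}. Unreachable: {q5,q6,q7} — drop them.
P0 = {q0,q1,q2,q3} | {q4}.
Refine {q0,q1,q2,q3} on symbol 0: members go to different blocks, giving {q0,q3} and {q1,q2}.
Stable partition: {q0,q3} | {q4} | {q1,q2} — 3 equivalence classes.

3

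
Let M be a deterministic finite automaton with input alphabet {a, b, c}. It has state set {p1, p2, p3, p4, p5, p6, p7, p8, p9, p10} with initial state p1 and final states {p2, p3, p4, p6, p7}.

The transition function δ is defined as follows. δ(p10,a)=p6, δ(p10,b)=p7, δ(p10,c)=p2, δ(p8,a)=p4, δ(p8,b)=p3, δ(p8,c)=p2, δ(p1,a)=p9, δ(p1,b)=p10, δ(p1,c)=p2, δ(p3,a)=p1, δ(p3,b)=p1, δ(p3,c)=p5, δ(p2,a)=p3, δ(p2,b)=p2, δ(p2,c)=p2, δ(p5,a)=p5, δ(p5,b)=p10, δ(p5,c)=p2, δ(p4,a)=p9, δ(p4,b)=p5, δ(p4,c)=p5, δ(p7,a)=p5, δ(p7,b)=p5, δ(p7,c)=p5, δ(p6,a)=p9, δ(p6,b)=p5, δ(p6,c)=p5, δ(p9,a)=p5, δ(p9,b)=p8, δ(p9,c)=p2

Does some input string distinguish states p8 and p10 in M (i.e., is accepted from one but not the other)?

No

Start with accepting vs non-accepting: {p2,p3,p4,p6,p7} | {p1,p5,p8,p9,p10}.
Refine {p2,p3,p4,p6,p7} on symbol a: members go to different blocks, giving {p3,p4,p6,p7} and {p2}.
On input a, block {p1,p5,p8,p9,p10} splits into {p1,p5,p9} and {p8,p10}.
Stable partition: {p3,p4,p6,p7} | {p1,p5,p9} | {p2} | {p8,p10} — 4 equivalence classes.
p8 and p10 lie in the same block of the stable partition, so they are equivalent — no string distinguishes them.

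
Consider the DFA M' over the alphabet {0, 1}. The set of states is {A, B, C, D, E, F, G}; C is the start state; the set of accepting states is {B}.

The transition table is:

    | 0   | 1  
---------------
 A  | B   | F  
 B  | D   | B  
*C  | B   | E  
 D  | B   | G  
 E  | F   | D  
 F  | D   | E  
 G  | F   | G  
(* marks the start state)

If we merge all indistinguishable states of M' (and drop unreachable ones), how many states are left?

First remove the unreachable states {A}; 6 states remain.
P0 = {B} | {C,D,E,F,G}.
On input 0, block {C,D,E,F,G} splits into {E,F,G} and {C,D}.
On input 0, block {E,F,G} splits into {E,G} and {F}.
On input 1, block {E,G} splits into {E} and {G}.
Split {C,D} by δ(·,1) → {C} and {D}.
No further refinement is possible. Final partition (6 blocks): {B} | {E} | {C} | {F} | {G} | {D}.

6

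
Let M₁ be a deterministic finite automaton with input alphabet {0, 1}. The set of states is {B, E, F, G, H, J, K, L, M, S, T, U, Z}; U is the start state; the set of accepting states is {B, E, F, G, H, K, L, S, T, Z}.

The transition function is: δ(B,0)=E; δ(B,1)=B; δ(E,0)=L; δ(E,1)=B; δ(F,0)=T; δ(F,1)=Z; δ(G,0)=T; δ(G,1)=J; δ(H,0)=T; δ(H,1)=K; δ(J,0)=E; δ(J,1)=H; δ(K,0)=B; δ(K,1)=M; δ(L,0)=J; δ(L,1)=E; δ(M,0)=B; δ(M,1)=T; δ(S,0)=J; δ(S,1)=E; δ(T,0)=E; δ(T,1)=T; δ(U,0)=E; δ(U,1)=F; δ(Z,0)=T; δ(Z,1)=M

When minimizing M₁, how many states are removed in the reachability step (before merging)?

Starting at U and following transitions, the reachable set is {B, E, F, H, J, K, L, M, T, U, Z}. That leaves G, S unreachable — 2 in total.

2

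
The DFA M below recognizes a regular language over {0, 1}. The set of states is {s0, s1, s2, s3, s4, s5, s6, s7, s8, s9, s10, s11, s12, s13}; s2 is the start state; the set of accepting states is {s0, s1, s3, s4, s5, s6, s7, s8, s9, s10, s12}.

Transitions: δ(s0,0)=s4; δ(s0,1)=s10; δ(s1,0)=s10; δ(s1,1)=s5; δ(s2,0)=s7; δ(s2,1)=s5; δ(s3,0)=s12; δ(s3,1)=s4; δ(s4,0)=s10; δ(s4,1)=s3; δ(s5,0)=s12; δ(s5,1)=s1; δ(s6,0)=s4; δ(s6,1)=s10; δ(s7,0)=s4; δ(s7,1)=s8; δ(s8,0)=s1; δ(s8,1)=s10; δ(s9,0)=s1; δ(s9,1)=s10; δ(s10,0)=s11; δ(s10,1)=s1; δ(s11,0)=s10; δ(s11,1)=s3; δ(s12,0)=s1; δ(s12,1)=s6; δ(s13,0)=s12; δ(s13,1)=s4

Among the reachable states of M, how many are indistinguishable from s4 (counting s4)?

2

First remove the unreachable states {s0,s9,s13}; 11 states remain.
Start with accepting vs non-accepting: {s1,s3,s4,s5,s6,s7,s8,s10,s12} | {s2,s11}.
Split {s1,s3,s4,s5,s6,s7,s8,s10,s12} by δ(·,0) → {s1,s3,s4,s5,s6,s7,s8,s12} and {s10}.
Split {s1,s3,s4,s5,s6,s7,s8,s12} by δ(·,0) → {s3,s5,s6,s7,s8,s12} and {s1,s4}.
Refine {s3,s5,s6,s7,s8,s12} on symbol 0: members go to different blocks, giving {s6,s7,s8,s12} and {s3,s5}.
Split {s6,s7,s8,s12} by δ(·,1) → {s6,s8} and {s7,s12}.
On input 0, block {s2,s11} splits into {s2} and {s11}.
Stable partition: {s6,s8} | {s2} | {s10} | {s1,s4} | {s3,s5} | {s7,s12} | {s11} — 7 equivalence classes.
The equivalence class containing s4 is {s1,s4}, of size 2.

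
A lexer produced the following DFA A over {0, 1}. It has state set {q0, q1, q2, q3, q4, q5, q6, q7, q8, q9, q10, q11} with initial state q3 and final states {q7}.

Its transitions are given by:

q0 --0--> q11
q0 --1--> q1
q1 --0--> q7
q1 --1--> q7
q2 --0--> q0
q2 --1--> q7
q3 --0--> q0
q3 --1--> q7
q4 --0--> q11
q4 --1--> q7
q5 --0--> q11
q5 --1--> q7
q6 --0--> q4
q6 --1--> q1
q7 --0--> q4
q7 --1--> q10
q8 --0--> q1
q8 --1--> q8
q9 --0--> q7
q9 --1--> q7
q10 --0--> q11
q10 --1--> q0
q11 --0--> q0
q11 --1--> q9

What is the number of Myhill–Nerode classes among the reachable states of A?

5

States {q2,q5,q6,q8} cannot be reached from the start state, so discard them.
Start with accepting vs non-accepting: {q7} | {q0,q1,q3,q4,q9,q10,q11}.
Split {q0,q1,q3,q4,q9,q10,q11} by δ(·,0) → {q0,q3,q4,q10,q11} and {q1,q9}.
On input 1, block {q0,q3,q4,q10,q11} splits into {q0,q11} and {q3,q4} and {q10}.
Stable partition: {q7} | {q0,q11} | {q1,q9} | {q3,q4} | {q10} — 5 equivalence classes.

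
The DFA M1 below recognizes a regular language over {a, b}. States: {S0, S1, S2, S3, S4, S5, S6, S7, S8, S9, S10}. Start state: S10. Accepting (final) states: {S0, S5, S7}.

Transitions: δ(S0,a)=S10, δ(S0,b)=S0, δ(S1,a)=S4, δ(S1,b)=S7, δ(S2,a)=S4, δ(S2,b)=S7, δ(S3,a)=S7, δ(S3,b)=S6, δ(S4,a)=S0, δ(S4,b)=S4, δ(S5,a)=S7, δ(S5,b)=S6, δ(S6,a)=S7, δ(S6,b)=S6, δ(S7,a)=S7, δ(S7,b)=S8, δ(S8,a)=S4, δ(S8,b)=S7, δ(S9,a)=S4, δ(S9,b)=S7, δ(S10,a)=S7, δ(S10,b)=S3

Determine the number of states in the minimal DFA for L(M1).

5

First remove the unreachable states {S1,S2,S5,S9}; 7 states remain.
Start with accepting vs non-accepting: {S0,S7} | {S3,S4,S6,S8,S10}.
Refine {S0,S7} on symbol a: members go to different blocks, giving {S0} and {S7}.
Refine {S3,S4,S6,S8,S10} on symbol a: members go to different blocks, giving {S3,S6,S10} and {S4} and {S8}.
The partition is now stable with 5 blocks: {S0} | {S3,S6,S10} | {S7} | {S4} | {S8}.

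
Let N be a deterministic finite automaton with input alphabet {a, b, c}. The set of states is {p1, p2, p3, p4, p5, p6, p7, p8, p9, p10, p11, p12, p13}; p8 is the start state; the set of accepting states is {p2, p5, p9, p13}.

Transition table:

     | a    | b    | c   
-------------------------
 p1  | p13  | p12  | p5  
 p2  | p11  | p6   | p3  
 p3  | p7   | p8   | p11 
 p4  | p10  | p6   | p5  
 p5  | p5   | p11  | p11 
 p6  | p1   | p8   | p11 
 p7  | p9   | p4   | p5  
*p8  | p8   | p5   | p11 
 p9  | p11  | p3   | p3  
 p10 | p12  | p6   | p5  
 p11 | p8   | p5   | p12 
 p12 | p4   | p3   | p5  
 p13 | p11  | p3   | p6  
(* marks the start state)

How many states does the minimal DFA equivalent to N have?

7

First remove the unreachable states {p2}; 12 states remain.
Start with accepting vs non-accepting: {p5,p9,p13} | {p1,p3,p4,p6,p7,p8,p10,p11,p12}.
On input a, block {p5,p9,p13} splits into {p9,p13} and {p5}.
On input a, block {p1,p3,p4,p6,p7,p8,p10,p11,p12} splits into {p3,p4,p6,p8,p10,p11,p12} and {p1,p7}.
Split {p3,p4,p6,p8,p10,p11,p12} by δ(·,a) → {p4,p8,p10,p11,p12} and {p3,p6}.
On input b, block {p4,p8,p10,p11,p12} splits into {p4,p10,p12} and {p8,p11}.
On input c, block {p8,p11} splits into {p8} and {p11}.
No further refinement is possible. Final partition (7 blocks): {p9,p13} | {p4,p10,p12} | {p5} | {p1,p7} | {p3,p6} | {p8} | {p11}.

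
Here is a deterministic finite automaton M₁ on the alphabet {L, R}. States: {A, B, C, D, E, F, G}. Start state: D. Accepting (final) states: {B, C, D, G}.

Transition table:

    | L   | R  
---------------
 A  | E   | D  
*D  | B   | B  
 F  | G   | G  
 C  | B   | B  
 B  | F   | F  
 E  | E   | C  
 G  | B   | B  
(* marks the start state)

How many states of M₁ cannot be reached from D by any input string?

3

Starting at D and following transitions, the reachable set is {B, D, F, G}. That leaves A, C, E unreachable — 3 in total.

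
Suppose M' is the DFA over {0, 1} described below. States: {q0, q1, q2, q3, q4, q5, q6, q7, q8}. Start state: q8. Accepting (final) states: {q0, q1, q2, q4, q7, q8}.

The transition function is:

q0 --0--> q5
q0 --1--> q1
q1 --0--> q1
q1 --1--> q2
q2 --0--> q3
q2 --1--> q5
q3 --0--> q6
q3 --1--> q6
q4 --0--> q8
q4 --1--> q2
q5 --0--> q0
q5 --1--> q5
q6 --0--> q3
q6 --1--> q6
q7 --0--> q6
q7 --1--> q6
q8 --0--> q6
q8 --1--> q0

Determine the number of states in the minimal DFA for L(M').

6

First remove the unreachable states {q4,q7}; 7 states remain.
Initial partition by acceptance: {q0,q1,q2,q8} | {q3,q5,q6}.
Refine {q0,q1,q2,q8} on symbol 0: members go to different blocks, giving {q0,q2,q8} and {q1}.
Refine {q0,q2,q8} on symbol 1: members go to different blocks, giving {q0} and {q2} and {q8}.
On input 0, block {q3,q5,q6} splits into {q3,q6} and {q5}.
Stable partition: {q0} | {q3,q6} | {q1} | {q2} | {q8} | {q5} — 6 equivalence classes.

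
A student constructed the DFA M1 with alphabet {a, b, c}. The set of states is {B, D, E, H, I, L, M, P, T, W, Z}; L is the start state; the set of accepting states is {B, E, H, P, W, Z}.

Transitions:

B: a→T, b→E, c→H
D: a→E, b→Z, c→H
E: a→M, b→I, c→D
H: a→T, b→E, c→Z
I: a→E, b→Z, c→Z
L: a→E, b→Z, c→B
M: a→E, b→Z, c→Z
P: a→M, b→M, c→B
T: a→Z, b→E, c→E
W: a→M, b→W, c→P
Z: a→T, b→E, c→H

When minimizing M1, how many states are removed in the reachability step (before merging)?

2

Starting at L and following transitions, the reachable set is {B, D, E, H, I, L, M, T, Z}. That leaves P, W unreachable — 2 in total.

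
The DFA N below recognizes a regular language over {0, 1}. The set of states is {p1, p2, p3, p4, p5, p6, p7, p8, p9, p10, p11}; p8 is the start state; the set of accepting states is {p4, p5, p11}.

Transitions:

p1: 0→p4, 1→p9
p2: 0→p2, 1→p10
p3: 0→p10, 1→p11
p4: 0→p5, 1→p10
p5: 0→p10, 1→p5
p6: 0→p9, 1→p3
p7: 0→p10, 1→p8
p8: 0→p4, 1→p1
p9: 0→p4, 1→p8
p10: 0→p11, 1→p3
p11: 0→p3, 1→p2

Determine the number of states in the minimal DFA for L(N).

States {p6,p7} cannot be reached from the start state, so discard them.
Start with accepting vs non-accepting: {p4,p5,p11} | {p1,p2,p3,p8,p9,p10}.
Refine {p4,p5,p11} on symbol 0: members go to different blocks, giving {p5,p11} and {p4}.
Split {p5,p11} by δ(·,1) → {p5} and {p11}.
Split {p1,p2,p3,p8,p9,p10} by δ(·,0) → {p1,p8,p9} and {p2,p3} and {p10}.
On input 0, block {p2,p3} splits into {p2} and {p3}.
The partition is now stable with 7 blocks: {p5} | {p1,p8,p9} | {p4} | {p11} | {p2} | {p10} | {p3}.

7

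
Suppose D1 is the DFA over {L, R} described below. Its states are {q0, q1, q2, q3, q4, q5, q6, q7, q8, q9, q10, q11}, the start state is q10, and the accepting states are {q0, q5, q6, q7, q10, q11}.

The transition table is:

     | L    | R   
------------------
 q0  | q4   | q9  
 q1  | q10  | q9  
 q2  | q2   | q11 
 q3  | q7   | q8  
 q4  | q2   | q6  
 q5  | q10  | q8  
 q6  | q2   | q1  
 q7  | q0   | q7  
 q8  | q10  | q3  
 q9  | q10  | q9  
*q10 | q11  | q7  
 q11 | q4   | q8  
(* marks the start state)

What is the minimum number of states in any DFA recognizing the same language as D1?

First remove the unreachable states {q5}; 11 states remain.
P0 = {q0,q6,q7,q10,q11} | {q1,q2,q3,q4,q8,q9}.
On input L, block {q0,q6,q7,q10,q11} splits into {q0,q6,q11} and {q7,q10}.
Refine {q1,q2,q3,q4,q8,q9} on symbol L: members go to different blocks, giving {q1,q3,q8,q9} and {q2,q4}.
No further refinement is possible. Final partition (4 blocks): {q0,q6,q11} | {q1,q3,q8,q9} | {q7,q10} | {q2,q4}.

4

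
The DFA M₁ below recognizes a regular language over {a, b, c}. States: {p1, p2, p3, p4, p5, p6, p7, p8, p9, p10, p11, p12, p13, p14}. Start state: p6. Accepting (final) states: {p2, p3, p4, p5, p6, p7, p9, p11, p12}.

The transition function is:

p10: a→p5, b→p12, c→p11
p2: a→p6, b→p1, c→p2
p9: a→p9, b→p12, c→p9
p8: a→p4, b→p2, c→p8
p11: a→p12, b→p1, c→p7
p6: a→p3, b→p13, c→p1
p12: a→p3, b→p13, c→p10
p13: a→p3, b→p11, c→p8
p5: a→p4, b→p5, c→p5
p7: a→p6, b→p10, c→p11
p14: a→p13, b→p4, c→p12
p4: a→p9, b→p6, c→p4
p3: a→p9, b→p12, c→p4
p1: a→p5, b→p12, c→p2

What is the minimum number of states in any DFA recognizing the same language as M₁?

6

States {p14} cannot be reached from the start state, so discard them.
Start with accepting vs non-accepting: {p2,p3,p4,p5,p6,p7,p9,p11,p12} | {p1,p8,p10,p13}.
On input b, block {p2,p3,p4,p5,p6,p7,p9,p11,p12} splits into {p2,p6,p7,p11,p12} and {p3,p4,p5,p9}.
Refine {p2,p6,p7,p11,p12} on symbol a: members go to different blocks, giving {p2,p7,p11} and {p6,p12}.
Split {p1,p8,p10,p13} by δ(·,b) → {p1,p10} and {p8,p13}.
Refine {p3,p4,p5,p9} on symbol b: members go to different blocks, giving {p3,p4,p9} and {p5}.
No further refinement is possible. Final partition (6 blocks): {p2,p7,p11} | {p1,p10} | {p3,p4,p9} | {p6,p12} | {p8,p13} | {p5}.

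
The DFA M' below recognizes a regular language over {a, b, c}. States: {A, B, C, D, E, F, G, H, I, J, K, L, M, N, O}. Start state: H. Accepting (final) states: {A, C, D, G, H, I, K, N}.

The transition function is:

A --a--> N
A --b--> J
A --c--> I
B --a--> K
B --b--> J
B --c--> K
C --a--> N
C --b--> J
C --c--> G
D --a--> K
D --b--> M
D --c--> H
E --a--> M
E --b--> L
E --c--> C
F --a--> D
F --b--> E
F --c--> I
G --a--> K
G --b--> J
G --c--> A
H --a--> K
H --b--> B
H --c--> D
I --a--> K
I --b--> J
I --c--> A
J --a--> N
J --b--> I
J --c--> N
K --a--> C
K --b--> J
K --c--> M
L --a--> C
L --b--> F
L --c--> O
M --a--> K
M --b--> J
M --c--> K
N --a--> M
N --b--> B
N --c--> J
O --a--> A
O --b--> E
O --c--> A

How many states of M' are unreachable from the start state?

4

No path from H leads to E, F, L, O; the other 11 states are all reachable.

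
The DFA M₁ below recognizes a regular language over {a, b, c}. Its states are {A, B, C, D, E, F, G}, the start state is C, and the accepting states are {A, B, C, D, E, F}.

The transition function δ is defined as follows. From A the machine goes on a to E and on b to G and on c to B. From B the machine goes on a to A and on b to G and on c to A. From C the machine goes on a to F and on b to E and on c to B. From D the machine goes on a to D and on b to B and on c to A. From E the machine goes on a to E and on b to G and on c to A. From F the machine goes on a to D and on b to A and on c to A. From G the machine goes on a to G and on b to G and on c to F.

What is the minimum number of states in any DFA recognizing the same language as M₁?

3

All states are reachable from the start state.
Start with accepting vs non-accepting: {A,B,C,D,E,F} | {G}.
On input b, block {A,B,C,D,E,F} splits into {A,B,E} and {C,D,F}.
Stable partition: {A,B,E} | {G} | {C,D,F} — 3 equivalence classes.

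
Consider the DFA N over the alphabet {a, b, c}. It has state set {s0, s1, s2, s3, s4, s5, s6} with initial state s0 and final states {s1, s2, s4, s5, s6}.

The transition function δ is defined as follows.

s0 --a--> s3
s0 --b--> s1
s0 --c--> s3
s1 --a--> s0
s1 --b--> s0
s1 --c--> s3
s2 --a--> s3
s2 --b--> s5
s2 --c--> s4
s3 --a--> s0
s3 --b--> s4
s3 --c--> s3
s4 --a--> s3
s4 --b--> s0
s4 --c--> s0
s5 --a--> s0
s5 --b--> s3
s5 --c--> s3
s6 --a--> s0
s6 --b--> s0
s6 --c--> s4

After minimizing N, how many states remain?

First remove the unreachable states {s2,s5,s6}; 4 states remain.
Initial partition by acceptance: {s1,s4} | {s0,s3}.
The partition is now stable with 2 blocks: {s1,s4} | {s0,s3}.

2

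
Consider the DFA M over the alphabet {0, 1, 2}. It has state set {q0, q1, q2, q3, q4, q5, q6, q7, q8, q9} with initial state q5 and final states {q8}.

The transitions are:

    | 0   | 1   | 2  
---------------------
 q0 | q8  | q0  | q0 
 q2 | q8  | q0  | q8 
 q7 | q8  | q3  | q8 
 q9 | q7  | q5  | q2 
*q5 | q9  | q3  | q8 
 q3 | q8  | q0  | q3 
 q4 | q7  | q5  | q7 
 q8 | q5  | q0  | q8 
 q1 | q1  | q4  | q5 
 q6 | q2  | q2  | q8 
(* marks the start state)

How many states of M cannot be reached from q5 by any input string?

3

No path from q5 leads to q1, q4, q6; the other 7 states are all reachable.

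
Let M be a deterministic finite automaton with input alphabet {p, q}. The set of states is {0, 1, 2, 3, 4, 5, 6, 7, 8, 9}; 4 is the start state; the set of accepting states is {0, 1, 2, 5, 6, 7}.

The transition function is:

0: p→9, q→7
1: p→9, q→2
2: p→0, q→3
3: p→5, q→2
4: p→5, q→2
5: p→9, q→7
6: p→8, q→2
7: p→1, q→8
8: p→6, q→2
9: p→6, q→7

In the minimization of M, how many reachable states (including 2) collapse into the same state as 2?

2

Every state is reachable, so we keep all 10.
Start with accepting vs non-accepting: {0,1,2,5,6,7} | {3,4,8,9}.
On input p, block {0,1,2,5,6,7} splits into {0,1,5,6} and {2,7}.
No further refinement is possible. Final partition (3 blocks): {0,1,5,6} | {3,4,8,9} | {2,7}.
The equivalence class containing 2 is {2,7}, of size 2.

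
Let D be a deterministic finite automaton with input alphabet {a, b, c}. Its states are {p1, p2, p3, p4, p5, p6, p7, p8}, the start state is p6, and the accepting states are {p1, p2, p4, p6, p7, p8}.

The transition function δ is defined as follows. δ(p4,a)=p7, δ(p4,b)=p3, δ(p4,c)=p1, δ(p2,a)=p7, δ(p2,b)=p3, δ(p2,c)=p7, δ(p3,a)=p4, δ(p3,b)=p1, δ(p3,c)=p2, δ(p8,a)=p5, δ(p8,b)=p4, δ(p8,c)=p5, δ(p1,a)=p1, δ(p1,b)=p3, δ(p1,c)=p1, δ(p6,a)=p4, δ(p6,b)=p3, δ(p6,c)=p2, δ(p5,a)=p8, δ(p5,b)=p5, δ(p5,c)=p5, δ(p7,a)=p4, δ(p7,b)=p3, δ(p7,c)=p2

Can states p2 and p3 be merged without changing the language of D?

No

Reachable states from the start: {p1,p2,p3,p4,p6,p7}. Unreachable: {p5,p8} — drop them.
Start with accepting vs non-accepting: {p1,p2,p4,p6,p7} | {p3}.
The partition is now stable with 2 blocks: {p1,p2,p4,p6,p7} | {p3}.
p2 and p3 end up in different blocks, so they are distinguishable. For instance, the string 'ε' is accepted from only p2.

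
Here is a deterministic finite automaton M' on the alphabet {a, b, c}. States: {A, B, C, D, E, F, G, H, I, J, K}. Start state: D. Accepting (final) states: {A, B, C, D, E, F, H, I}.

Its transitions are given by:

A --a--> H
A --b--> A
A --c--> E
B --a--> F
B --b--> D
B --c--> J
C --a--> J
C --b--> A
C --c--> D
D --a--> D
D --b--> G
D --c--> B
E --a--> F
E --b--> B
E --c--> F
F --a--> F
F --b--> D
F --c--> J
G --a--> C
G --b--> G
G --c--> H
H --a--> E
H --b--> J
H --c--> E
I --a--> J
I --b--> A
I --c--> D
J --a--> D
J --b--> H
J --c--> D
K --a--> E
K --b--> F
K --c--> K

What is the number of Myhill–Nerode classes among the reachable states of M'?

8

Reachable states from the start: {A,B,C,D,E,F,G,H,J}. Unreachable: {I,K} — drop them.
Initial partition by acceptance: {A,B,C,D,E,F,H} | {G,J}.
Refine {A,B,C,D,E,F,H} on symbol a: members go to different blocks, giving {A,B,D,E,F,H} and {C}.
Split {A,B,D,E,F,H} by δ(·,b) → {A,B,E,F} and {D,H}.
Split {A,B,E,F} by δ(·,a) → {B,E,F} and {A}.
Refine {B,E,F} on symbol b: members go to different blocks, giving {B,F} and {E}.
Split {G,J} by δ(·,a) → {G} and {J}.
Refine {D,H} on symbol a: members go to different blocks, giving {D} and {H}.
The partition is now stable with 8 blocks: {B,F} | {G} | {C} | {D} | {A} | {E} | {J} | {H}.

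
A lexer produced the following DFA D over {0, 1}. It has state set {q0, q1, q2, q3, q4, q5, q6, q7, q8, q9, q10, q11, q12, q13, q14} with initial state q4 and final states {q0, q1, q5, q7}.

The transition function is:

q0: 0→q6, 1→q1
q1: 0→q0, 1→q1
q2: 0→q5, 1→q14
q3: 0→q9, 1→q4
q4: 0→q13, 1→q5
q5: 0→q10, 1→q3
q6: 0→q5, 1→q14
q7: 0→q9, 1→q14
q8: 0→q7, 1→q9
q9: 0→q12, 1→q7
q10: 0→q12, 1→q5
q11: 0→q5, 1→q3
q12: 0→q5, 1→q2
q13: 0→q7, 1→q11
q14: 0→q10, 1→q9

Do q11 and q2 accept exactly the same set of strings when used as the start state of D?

First remove the unreachable states {q0,q1,q6,q8}; 11 states remain.
Start with accepting vs non-accepting: {q5,q7} | {q2,q3,q4,q9,q10,q11,q12,q13,q14}.
Refine {q2,q3,q4,q9,q10,q11,q12,q13,q14} on symbol 0: members go to different blocks, giving {q3,q4,q9,q10,q14} and {q2,q11,q12,q13}.
On input 0, block {q3,q4,q9,q10,q14} splits into {q4,q9,q10} and {q3,q14}.
Refine {q2,q11,q12,q13} on symbol 1: members go to different blocks, giving {q2,q11} and {q12,q13}.
No further refinement is possible. Final partition (5 blocks): {q5,q7} | {q4,q9,q10} | {q2,q11} | {q3,q14} | {q12,q13}.
q11 and q2 lie in the same block of the stable partition, so they are equivalent — no string distinguishes them.

Yes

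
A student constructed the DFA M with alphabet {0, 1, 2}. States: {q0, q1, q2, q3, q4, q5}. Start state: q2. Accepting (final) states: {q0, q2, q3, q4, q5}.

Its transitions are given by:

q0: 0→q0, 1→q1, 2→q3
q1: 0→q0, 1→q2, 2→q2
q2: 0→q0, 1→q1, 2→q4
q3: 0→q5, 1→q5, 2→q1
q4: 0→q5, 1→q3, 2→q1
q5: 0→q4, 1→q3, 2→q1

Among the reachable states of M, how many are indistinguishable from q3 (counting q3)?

Initial partition by acceptance: {q0,q2,q3,q4,q5} | {q1}.
On input 1, block {q0,q2,q3,q4,q5} splits into {q3,q4,q5} and {q0,q2}.
The partition is now stable with 3 blocks: {q3,q4,q5} | {q1} | {q0,q2}.
State q3 belongs to the block {q3,q4,q5}, which has 3 states.

3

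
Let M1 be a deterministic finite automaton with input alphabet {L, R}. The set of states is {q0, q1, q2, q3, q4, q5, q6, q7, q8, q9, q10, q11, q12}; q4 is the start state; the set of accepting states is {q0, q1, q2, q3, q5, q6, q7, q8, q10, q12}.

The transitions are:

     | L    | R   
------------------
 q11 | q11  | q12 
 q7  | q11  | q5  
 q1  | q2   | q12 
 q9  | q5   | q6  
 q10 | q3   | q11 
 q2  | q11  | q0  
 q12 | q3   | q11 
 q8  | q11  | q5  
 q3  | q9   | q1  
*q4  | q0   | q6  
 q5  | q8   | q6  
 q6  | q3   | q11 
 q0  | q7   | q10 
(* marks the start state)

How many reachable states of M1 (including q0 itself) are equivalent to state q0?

3

Every state is reachable, so we keep all 13.
Start with accepting vs non-accepting: {q0,q1,q2,q3,q5,q6,q7,q8,q10,q12} | {q4,q9,q11}.
Split {q0,q1,q2,q3,q5,q6,q7,q8,q10,q12} by δ(·,L) → {q0,q1,q5,q6,q10,q12} and {q2,q3,q7,q8}.
Split {q0,q1,q5,q6,q10,q12} by δ(·,R) → {q0,q1,q5} and {q6,q10,q12}.
Split {q4,q9,q11} by δ(·,L) → {q4,q9} and {q11}.
Split {q2,q3,q7,q8} by δ(·,L) → {q2,q7,q8} and {q3}.
Stable partition: {q0,q1,q5} | {q4,q9} | {q2,q7,q8} | {q6,q10,q12} | {q11} | {q3} — 6 equivalence classes.
State q0 belongs to the block {q0,q1,q5}, which has 3 states.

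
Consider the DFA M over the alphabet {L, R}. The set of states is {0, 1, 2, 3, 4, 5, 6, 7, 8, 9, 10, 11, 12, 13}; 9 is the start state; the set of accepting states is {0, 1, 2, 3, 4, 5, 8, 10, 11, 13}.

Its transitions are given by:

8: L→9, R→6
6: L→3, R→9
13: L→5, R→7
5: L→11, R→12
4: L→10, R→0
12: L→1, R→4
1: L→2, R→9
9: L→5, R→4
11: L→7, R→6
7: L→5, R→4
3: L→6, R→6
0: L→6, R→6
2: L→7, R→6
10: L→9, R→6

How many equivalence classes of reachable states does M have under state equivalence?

Reachable states from the start: {0,1,2,3,4,5,6,7,9,10,11,12}. Unreachable: {8,13} — drop them.
Start with accepting vs non-accepting: {0,1,2,3,4,5,10,11} | {6,7,9,12}.
Refine {0,1,2,3,4,5,10,11} on symbol L: members go to different blocks, giving {0,2,3,10,11} and {1,4,5}.
Split {6,7,9,12} by δ(·,L) → {7,9,12} and {6}.
On input L, block {0,2,3,10,11} splits into {2,10,11} and {0,3}.
On input R, block {1,4,5} splits into {1,5} and {4}.
The partition is now stable with 6 blocks: {2,10,11} | {7,9,12} | {1,5} | {6} | {0,3} | {4}.

6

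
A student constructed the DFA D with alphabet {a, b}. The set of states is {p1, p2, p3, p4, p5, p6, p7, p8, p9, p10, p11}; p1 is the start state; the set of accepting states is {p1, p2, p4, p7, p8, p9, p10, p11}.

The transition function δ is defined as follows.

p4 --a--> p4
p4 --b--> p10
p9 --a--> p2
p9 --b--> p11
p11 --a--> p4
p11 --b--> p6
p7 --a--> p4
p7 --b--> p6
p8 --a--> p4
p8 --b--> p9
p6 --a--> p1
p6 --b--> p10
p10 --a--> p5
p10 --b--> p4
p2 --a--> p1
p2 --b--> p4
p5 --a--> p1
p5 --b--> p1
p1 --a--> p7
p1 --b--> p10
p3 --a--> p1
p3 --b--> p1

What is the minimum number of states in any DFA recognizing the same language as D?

Reachable states from the start: {p1,p4,p5,p6,p7,p10}. Unreachable: {p2,p3,p8,p9,p11} — drop them.
Start with accepting vs non-accepting: {p1,p4,p7,p10} | {p5,p6}.
Split {p1,p4,p7,p10} by δ(·,a) → {p1,p4,p7} and {p10}.
Refine {p1,p4,p7} on symbol b: members go to different blocks, giving {p1,p4} and {p7}.
On input a, block {p1,p4} splits into {p1} and {p4}.
On input b, block {p5,p6} splits into {p5} and {p6}.
The partition is now stable with 6 blocks: {p1} | {p5} | {p10} | {p7} | {p4} | {p6}.

6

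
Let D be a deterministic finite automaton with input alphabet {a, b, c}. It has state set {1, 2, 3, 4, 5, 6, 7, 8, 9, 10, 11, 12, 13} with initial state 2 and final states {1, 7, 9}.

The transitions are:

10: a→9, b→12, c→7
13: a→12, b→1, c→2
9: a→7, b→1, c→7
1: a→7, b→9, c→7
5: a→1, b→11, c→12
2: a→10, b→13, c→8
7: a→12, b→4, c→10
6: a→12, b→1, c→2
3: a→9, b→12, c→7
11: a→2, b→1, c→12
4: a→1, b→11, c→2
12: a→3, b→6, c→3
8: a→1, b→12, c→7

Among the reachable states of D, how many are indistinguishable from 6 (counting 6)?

3

First remove the unreachable states {5}; 12 states remain.
Initial partition by acceptance: {1,7,9} | {2,3,4,6,8,10,11,12,13}.
Refine {1,7,9} on symbol a: members go to different blocks, giving {1,9} and {7}.
Split {2,3,4,6,8,10,11,12,13} by δ(·,a) → {2,6,11,12,13} and {3,4,8,10}.
Refine {2,6,11,12,13} on symbol a: members go to different blocks, giving {6,11,13} and {2,12}.
On input b, block {3,4,8,10} splits into {3,8,10} and {4}.
No further refinement is possible. Final partition (6 blocks): {1,9} | {6,11,13} | {7} | {3,8,10} | {2,12} | {4}.
The equivalence class containing 6 is {6,11,13}, of size 3.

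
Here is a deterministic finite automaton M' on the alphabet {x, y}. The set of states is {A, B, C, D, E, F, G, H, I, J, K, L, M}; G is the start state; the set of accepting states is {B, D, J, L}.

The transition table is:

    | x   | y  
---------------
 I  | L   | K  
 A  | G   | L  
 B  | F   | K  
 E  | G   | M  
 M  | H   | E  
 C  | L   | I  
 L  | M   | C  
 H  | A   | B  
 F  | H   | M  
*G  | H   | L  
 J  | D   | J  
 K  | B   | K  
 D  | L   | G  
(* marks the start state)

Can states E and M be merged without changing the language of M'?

Reachable states from the start: {A,B,C,E,F,G,H,I,K,L,M}. Unreachable: {D,J} — drop them.
P0 = {B,L} | {A,C,E,F,G,H,I,K,M}.
On input x, block {A,C,E,F,G,H,I,K,M} splits into {A,E,F,G,H,M} and {C,I,K}.
On input y, block {A,E,F,G,H,M} splits into {A,G,H} and {E,F,M}.
Stable partition: {B,L} | {A,G,H} | {C,I,K} | {E,F,M} — 4 equivalence classes.
E and M lie in the same block of the stable partition, so they are equivalent — no string distinguishes them.

Yes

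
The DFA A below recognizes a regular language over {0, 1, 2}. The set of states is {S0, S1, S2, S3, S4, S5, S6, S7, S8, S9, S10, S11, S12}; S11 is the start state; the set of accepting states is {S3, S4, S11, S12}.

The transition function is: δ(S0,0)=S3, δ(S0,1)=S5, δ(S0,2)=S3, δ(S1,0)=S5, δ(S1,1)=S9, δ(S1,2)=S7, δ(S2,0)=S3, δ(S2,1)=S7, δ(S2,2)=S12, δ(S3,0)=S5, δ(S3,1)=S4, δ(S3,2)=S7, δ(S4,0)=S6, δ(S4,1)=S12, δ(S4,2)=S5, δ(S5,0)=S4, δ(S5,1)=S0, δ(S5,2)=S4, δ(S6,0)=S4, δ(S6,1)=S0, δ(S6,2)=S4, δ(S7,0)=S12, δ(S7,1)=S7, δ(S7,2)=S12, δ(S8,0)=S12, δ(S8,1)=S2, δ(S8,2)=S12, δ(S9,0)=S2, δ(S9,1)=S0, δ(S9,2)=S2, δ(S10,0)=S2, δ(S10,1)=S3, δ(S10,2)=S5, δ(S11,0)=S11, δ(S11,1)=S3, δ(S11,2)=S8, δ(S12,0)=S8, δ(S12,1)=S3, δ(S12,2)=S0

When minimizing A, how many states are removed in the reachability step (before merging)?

Starting at S11 and following transitions, the reachable set is {S0, S2, S3, S4, S5, S6, S7, S8, S11, S12}. That leaves S1, S9, S10 unreachable — 3 in total.

3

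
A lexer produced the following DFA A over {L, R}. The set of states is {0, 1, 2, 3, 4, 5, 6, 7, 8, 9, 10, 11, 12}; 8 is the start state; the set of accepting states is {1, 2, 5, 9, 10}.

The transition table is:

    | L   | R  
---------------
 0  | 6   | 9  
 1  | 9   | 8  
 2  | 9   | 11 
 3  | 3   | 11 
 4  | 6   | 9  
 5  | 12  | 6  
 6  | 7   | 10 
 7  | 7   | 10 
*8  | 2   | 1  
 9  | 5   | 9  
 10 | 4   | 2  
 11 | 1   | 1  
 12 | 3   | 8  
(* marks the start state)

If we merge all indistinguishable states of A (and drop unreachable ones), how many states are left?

First remove the unreachable states {0}; 12 states remain.
Start with accepting vs non-accepting: {1,2,5,9,10} | {3,4,6,7,8,11,12}.
Refine {1,2,5,9,10} on symbol L: members go to different blocks, giving {1,2,9} and {5,10}.
Split {1,2,9} by δ(·,L) → {1,2} and {9}.
On input L, block {3,4,6,7,8,11,12} splits into {3,4,6,7,12} and {8,11}.
Split {3,4,6,7,12} by δ(·,R) → {3,12} and {6,7} and {4}.
Refine {5,10} on symbol L: members go to different blocks, giving {5} and {10}.
No further refinement is possible. Final partition (8 blocks): {1,2} | {3,12} | {5} | {9} | {8,11} | {6,7} | {4} | {10}.

8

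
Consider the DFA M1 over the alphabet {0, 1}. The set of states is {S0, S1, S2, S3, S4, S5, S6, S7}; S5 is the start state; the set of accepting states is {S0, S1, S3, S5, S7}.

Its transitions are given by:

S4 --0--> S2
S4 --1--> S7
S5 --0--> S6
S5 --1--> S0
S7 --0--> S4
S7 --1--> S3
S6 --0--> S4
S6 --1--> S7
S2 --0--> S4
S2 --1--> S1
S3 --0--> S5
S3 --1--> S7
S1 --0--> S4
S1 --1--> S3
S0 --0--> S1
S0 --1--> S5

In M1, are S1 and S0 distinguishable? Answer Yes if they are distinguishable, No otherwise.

P0 = {S0,S1,S3,S5,S7} | {S2,S4,S6}.
On input 0, block {S0,S1,S3,S5,S7} splits into {S1,S5,S7} and {S0,S3}.
The partition is now stable with 3 blocks: {S1,S5,S7} | {S2,S4,S6} | {S0,S3}.
S1 and S0 end up in different blocks, so they are distinguishable. For instance, the string '0' is accepted from only S0.

Yes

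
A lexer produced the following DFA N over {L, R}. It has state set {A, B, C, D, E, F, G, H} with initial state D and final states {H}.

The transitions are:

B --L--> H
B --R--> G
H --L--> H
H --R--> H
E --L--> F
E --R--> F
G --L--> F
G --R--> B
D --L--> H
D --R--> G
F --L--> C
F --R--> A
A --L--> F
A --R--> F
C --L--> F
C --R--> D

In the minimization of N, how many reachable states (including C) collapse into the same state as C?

2

First remove the unreachable states {E}; 7 states remain.
P0 = {H} | {A,B,C,D,F,G}.
Refine {A,B,C,D,F,G} on symbol L: members go to different blocks, giving {A,C,F,G} and {B,D}.
On input R, block {A,C,F,G} splits into {A,F} and {C,G}.
Split {A,F} by δ(·,L) → {A} and {F}.
No further refinement is possible. Final partition (5 blocks): {H} | {A} | {B,D} | {C,G} | {F}.
State C belongs to the block {C,G}, which has 2 states.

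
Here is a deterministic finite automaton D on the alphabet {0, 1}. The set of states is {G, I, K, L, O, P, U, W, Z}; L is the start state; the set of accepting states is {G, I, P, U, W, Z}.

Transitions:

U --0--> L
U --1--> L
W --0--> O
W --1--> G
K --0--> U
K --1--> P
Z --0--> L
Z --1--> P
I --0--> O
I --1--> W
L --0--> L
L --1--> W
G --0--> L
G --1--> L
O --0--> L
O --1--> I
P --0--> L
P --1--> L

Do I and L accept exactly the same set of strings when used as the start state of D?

No

States {K,P,U,Z} cannot be reached from the start state, so discard them.
Initial partition by acceptance: {G,I,W} | {L,O}.
Refine {G,I,W} on symbol 1: members go to different blocks, giving {I,W} and {G}.
Refine {I,W} on symbol 1: members go to different blocks, giving {I} and {W}.
Split {L,O} by δ(·,1) → {L} and {O}.
No further refinement is possible. Final partition (5 blocks): {I} | {L} | {G} | {W} | {O}.
I and L end up in different blocks, so they are distinguishable. For instance, the string 'ε' is accepted from only I.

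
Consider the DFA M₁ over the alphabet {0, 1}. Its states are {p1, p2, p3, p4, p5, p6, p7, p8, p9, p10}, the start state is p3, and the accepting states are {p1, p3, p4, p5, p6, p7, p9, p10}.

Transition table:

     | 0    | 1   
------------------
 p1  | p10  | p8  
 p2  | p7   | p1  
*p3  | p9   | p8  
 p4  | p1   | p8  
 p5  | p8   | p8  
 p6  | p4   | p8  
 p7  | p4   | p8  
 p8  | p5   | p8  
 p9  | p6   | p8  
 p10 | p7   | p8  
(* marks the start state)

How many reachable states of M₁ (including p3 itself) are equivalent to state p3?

First remove the unreachable states {p2}; 9 states remain.
Start with accepting vs non-accepting: {p1,p3,p4,p5,p6,p7,p9,p10} | {p8}.
On input 0, block {p1,p3,p4,p5,p6,p7,p9,p10} splits into {p1,p3,p4,p6,p7,p9,p10} and {p5}.
Stable partition: {p1,p3,p4,p6,p7,p9,p10} | {p8} | {p5} — 3 equivalence classes.
The equivalence class containing p3 is {p1,p3,p4,p6,p7,p9,p10}, of size 7.

7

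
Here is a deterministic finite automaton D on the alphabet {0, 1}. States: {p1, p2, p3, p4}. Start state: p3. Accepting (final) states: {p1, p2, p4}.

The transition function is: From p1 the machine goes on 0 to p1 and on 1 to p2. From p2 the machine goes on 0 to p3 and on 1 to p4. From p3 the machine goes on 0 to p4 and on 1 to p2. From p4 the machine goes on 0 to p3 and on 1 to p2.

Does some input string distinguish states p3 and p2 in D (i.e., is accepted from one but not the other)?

Yes

Reachable states from the start: {p2,p3,p4}. Unreachable: {p1} — drop them.
Start with accepting vs non-accepting: {p2,p4} | {p3}.
Stable partition: {p2,p4} | {p3} — 2 equivalence classes.
p3 and p2 end up in different blocks, so they are distinguishable. For instance, the string 'ε' is accepted from only p2.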